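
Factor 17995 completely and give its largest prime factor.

61

17995 = 5 · 3599
3599 = 59 · 61
61 is prime.
So 17995 = 5 · 59 · 61; the largest prime factor is 61.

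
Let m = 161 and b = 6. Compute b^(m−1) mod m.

127

6^1 ≡ 6 (mod 161)
6^2 ≡ 6^2 = 36 ≡ 36 (mod 161)
6^4 ≡ 36^2 = 1296 ≡ 8 (mod 161)
6^8 ≡ 8^2 = 64 ≡ 64 (mod 161)
6^16 ≡ 64^2 = 4096 ≡ 71 (mod 161)
6^32 ≡ 71^2 = 5041 ≡ 50 (mod 161)
6^64 ≡ 50^2 = 2500 ≡ 85 (mod 161)
6^128 ≡ 85^2 = 7225 ≡ 141 (mod 161)
160 = 128 + 32 in binary powers of 2.
So 6^160 ≡ 141 · 50 ≡ 127 (mod 161).
Since 127 ≠ 1, base 6 is a Fermat witness: 161 is composite.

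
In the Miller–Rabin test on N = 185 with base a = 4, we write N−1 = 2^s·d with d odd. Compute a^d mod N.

185 − 1 = 184 = 2^3 · 23, so d = 23.
4^1 ≡ 4 (mod 185)
4^2 ≡ 4^2 = 16 ≡ 16 (mod 185)
4^4 ≡ 16^2 = 256 ≡ 71 (mod 185)
4^8 ≡ 71^2 = 5041 ≡ 46 (mod 185)
4^16 ≡ 46^2 = 2116 ≡ 81 (mod 185)
23 = 16 + 4 + 2 + 1 in binary powers of 2.
So 4^23 ≡ 81 · 71 · 16 · 4 ≡ 99 (mod 185).
Squaring chain: 99 → 181 → 16; never reaches −1, so base 4 is a Miller–Rabin witness that 185 is composite.

99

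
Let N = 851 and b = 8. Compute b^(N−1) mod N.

8^1 ≡ 8 (mod 851)
8^2 ≡ 8^2 = 64 ≡ 64 (mod 851)
8^4 ≡ 64^2 = 4096 ≡ 692 (mod 851)
8^8 ≡ 692^2 = 478864 ≡ 602 (mod 851)
8^16 ≡ 602^2 = 362404 ≡ 729 (mod 851)
8^32 ≡ 729^2 = 531441 ≡ 417 (mod 851)
8^64 ≡ 417^2 = 173889 ≡ 285 (mod 851)
8^128 ≡ 285^2 = 81225 ≡ 380 (mod 851)
8^256 ≡ 380^2 = 144400 ≡ 581 (mod 851)
8^512 ≡ 581^2 = 337561 ≡ 565 (mod 851)
850 = 512 + 256 + 64 + 16 + 2 in binary powers of 2.
So 8^850 ≡ 565 · 581 · 285 · 729 · 64 ≡ 788 (mod 851).
Since 788 ≠ 1, base 8 is a Fermat witness: 851 is composite.

788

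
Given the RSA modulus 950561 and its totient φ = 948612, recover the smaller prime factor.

967

φ(n) = (p−1)(q−1) = n − (p+q) + 1, so p + q = 950561 − 948612 + 1 = 1950.
p and q are the roots of t² − 1950t + 950561 = 0.
Discriminant: 1950² − 4·950561 = 3802500 − 3802244 = 256; √256 = 16.
q = (1950 − 16)/2 = 967, p = (1950 + 16)/2 = 983.
Check: 967 · 983 = 950561.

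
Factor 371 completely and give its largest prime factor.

371 = 7 · 53
53 is prime.
So 371 = 7 · 53; the largest prime factor is 53.

53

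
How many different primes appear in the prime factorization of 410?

3

410 = 2 · 205
205 = 5 · 41
410 = 2 · 5 · 41, which has 3 distinct prime factors.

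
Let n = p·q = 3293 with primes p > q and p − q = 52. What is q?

37

Since p = q + 52, we have 3293 = q(q + 52), so q² + 52q − 3293 = 0.
Discriminant: 52² + 4·3293 = 2704 + 13172 = 15876; √15876 = 126.
q = (−52 + 126)/2 = 37, and p = q + 52 = 89.
Check: 37 · 89 = 3293.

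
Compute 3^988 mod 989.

685

3^1 ≡ 3 (mod 989)
3^2 ≡ 3^2 = 9 ≡ 9 (mod 989)
3^4 ≡ 9^2 = 81 ≡ 81 (mod 989)
3^8 ≡ 81^2 = 6561 ≡ 627 (mod 989)
3^16 ≡ 627^2 = 393129 ≡ 496 (mod 989)
3^32 ≡ 496^2 = 246016 ≡ 744 (mod 989)
3^64 ≡ 744^2 = 553536 ≡ 685 (mod 989)
3^128 ≡ 685^2 = 469225 ≡ 439 (mod 989)
3^256 ≡ 439^2 = 192721 ≡ 855 (mod 989)
3^512 ≡ 855^2 = 731025 ≡ 154 (mod 989)
988 = 512 + 256 + 128 + 64 + 16 + 8 + 4 in binary powers of 2.
So 3^988 ≡ 154 · 855 · 439 · 685 · 496 · 627 · 81 ≡ 685 (mod 989).
Since 685 ≠ 1, base 3 is a Fermat witness: 989 is composite.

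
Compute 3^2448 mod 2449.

283

3^1 ≡ 3 (mod 2449)
3^2 ≡ 3^2 = 9 ≡ 9 (mod 2449)
3^4 ≡ 9^2 = 81 ≡ 81 (mod 2449)
3^8 ≡ 81^2 = 6561 ≡ 1663 (mod 2449)
3^16 ≡ 1663^2 = 2765569 ≡ 648 (mod 2449)
3^32 ≡ 648^2 = 419904 ≡ 1125 (mod 2449)
3^64 ≡ 1125^2 = 1265625 ≡ 1941 (mod 2449)
3^128 ≡ 1941^2 = 3767481 ≡ 919 (mod 2449)
3^256 ≡ 919^2 = 844561 ≡ 2105 (mod 2449)
3^512 ≡ 2105^2 = 4431025 ≡ 784 (mod 2449)
3^1024 ≡ 784^2 = 614656 ≡ 2406 (mod 2449)
3^2048 ≡ 2406^2 = 5788836 ≡ 1849 (mod 2449)
2448 = 2048 + 256 + 128 + 16 in binary powers of 2.
So 3^2448 ≡ 1849 · 2105 · 919 · 648 ≡ 283 (mod 2449).
Since 283 ≠ 1, base 3 is a Fermat witness: 2449 is composite.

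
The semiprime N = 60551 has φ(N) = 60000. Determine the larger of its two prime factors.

φ(n) = (p−1)(q−1) = n − (p+q) + 1, so p + q = 60551 − 60000 + 1 = 552.
p and q are the roots of t² − 552t + 60551 = 0.
Discriminant: 552² − 4·60551 = 304704 − 242204 = 62500; √62500 = 250.
q = (552 − 250)/2 = 151, p = (552 + 250)/2 = 401.
Check: 151 · 401 = 60551.

401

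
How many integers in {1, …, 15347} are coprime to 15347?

15096

Factor: 15347 = 103 · 149.
φ(15347) = (103−1) · (149−1) = 102 · 148 = 15096.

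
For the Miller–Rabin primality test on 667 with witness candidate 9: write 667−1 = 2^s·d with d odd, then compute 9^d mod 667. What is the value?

660

667 − 1 = 666 = 2^1 · 333, so d = 333.
9^1 ≡ 9 (mod 667)
9^2 ≡ 9^2 = 81 ≡ 81 (mod 667)
9^4 ≡ 81^2 = 6561 ≡ 558 (mod 667)
9^8 ≡ 558^2 = 311364 ≡ 542 (mod 667)
9^16 ≡ 542^2 = 293764 ≡ 284 (mod 667)
9^32 ≡ 284^2 = 80656 ≡ 616 (mod 667)
9^64 ≡ 616^2 = 379456 ≡ 600 (mod 667)
9^128 ≡ 600^2 = 360000 ≡ 487 (mod 667)
9^256 ≡ 487^2 = 237169 ≡ 384 (mod 667)
333 = 256 + 64 + 8 + 4 + 1 in binary powers of 2.
So 9^333 ≡ 384 · 600 · 542 · 558 · 9 ≡ 660 (mod 667).
Squaring chain: 660; never reaches −1, so base 9 is a Miller–Rabin witness that 667 is composite.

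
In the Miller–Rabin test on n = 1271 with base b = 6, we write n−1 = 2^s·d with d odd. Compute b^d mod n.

1271 − 1 = 1270 = 2^1 · 635, so d = 635.
6^1 ≡ 6 (mod 1271)
6^2 ≡ 6^2 = 36 ≡ 36 (mod 1271)
6^4 ≡ 36^2 = 1296 ≡ 25 (mod 1271)
6^8 ≡ 25^2 = 625 ≡ 625 (mod 1271)
6^16 ≡ 625^2 = 390625 ≡ 428 (mod 1271)
6^32 ≡ 428^2 = 183184 ≡ 160 (mod 1271)
6^64 ≡ 160^2 = 25600 ≡ 180 (mod 1271)
6^128 ≡ 180^2 = 32400 ≡ 625 (mod 1271)
6^256 ≡ 625^2 = 390625 ≡ 428 (mod 1271)
6^512 ≡ 428^2 = 183184 ≡ 160 (mod 1271)
635 = 512 + 64 + 32 + 16 + 8 + 2 + 1 in binary powers of 2.
So 6^635 ≡ 160 · 180 · 160 · 428 · 625 · 36 · 6 ≡ 243 (mod 1271).
Squaring chain: 243; never reaches −1, so base 6 is a Miller–Rabin witness that 1271 is composite.

243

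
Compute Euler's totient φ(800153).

774144

Factor: 800153 = 73 · 97 · 113.
φ(800153) = (73−1) · (97−1) · (113−1) = 72 · 96 · 112 = 774144.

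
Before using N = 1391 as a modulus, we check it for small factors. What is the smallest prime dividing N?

1391 is odd.
Digit sum 14, not divisible by 3.
Ends in 1: not divisible by 5.
7: 1391 = 7·198 + 5
11: 1391 = 11·126 + 5
13: 1391 = 13·107

13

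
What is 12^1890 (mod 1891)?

12^1 ≡ 12 (mod 1891)
12^2 ≡ 12^2 = 144 ≡ 144 (mod 1891)
12^4 ≡ 144^2 = 20736 ≡ 1826 (mod 1891)
12^8 ≡ 1826^2 = 3334276 ≡ 443 (mod 1891)
12^16 ≡ 443^2 = 196249 ≡ 1476 (mod 1891)
12^32 ≡ 1476^2 = 2178576 ≡ 144 (mod 1891)
12^64 ≡ 144^2 = 20736 ≡ 1826 (mod 1891)
12^128 ≡ 1826^2 = 3334276 ≡ 443 (mod 1891)
12^256 ≡ 443^2 = 196249 ≡ 1476 (mod 1891)
12^512 ≡ 1476^2 = 2178576 ≡ 144 (mod 1891)
12^1024 ≡ 144^2 = 20736 ≡ 1826 (mod 1891)
1890 = 1024 + 512 + 256 + 64 + 32 + 2 in binary powers of 2.
So 12^1890 ≡ 1826 · 144 · 1476 · 1826 · 144 · 144 ≡ 1 (mod 1891).
Since the result is 1, base 12 gives no evidence that 1891 is composite.

1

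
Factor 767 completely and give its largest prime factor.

59

767 = 13 · 59
59 is prime.
So 767 = 13 · 59; the largest prime factor is 59.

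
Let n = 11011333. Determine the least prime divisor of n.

53

11011333 is odd.
Digit sum 13, not divisible by 3.
Ends in 3: not divisible by 5.
7: 11011333 = 7·1573047 + 4
11: 11011333 = 11·1001030 + 3
13: 11011333 = 13·847025 + 8
17: 11011333 = 17·647725 + 8
19: 11011333 = 19·579543 + 16
23: 11011333 = 23·478753 + 14
29: 11011333 = 29·379701 + 4
31: 11011333 = 31·355204 + 9
37: 11011333 = 37·297603 + 22
41: 11011333 = 41·268569 + 4
43: 11011333 = 43·256077 + 22
47: 11011333 = 47·234283 + 32
53: 11011333 = 53·207761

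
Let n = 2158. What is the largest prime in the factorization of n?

83

2158 = 2 · 1079
1079 = 13 · 83
83 is prime.
So 2158 = 2 · 13 · 83; the largest prime factor is 83.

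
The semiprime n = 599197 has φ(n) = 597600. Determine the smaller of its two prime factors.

φ(n) = (p−1)(q−1) = n − (p+q) + 1, so p + q = 599197 − 597600 + 1 = 1598.
p and q are the roots of t² − 1598t + 599197 = 0.
Discriminant: 1598² − 4·599197 = 2553604 − 2396788 = 156816; √156816 = 396.
q = (1598 − 396)/2 = 601, p = (1598 + 396)/2 = 997.
Check: 601 · 997 = 599197.

601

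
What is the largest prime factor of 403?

31

403 = 13 · 31
31 is prime.
So 403 = 13 · 31; the largest prime factor is 31.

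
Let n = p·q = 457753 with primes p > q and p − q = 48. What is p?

Since p = q + 48, we have 457753 = q(q + 48), so q² + 48q − 457753 = 0.
Discriminant: 48² + 4·457753 = 2304 + 1831012 = 1833316; √1833316 = 1354.
q = (−48 + 1354)/2 = 653, and p = q + 48 = 701.
Check: 653 · 701 = 457753.

701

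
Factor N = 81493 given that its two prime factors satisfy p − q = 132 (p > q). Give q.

227

Since p = q + 132, we have 81493 = q(q + 132), so q² + 132q − 81493 = 0.
Discriminant: 132² + 4·81493 = 17424 + 325972 = 343396; √343396 = 586.
q = (−132 + 586)/2 = 227, and p = q + 132 = 359.
Check: 227 · 359 = 81493.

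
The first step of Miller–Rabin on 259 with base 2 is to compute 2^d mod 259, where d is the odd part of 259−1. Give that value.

29

259 − 1 = 258 = 2^1 · 129, so d = 129.
2^1 ≡ 2 (mod 259)
2^2 ≡ 2^2 = 4 ≡ 4 (mod 259)
2^4 ≡ 4^2 = 16 ≡ 16 (mod 259)
2^8 ≡ 16^2 = 256 ≡ 256 (mod 259)
2^16 ≡ 256^2 = 65536 ≡ 9 (mod 259)
2^32 ≡ 9^2 = 81 ≡ 81 (mod 259)
2^64 ≡ 81^2 = 6561 ≡ 86 (mod 259)
2^128 ≡ 86^2 = 7396 ≡ 144 (mod 259)
129 = 128 + 1 in binary powers of 2.
So 2^129 ≡ 144 · 2 ≡ 29 (mod 259).
Squaring chain: 29; never reaches −1, so base 2 is a Miller–Rabin witness that 259 is composite.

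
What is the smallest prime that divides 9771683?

9771683 is odd.
Digit sum 41, not divisible by 3.
Ends in 3: not divisible by 5.
7: 9771683 = 7·1395954 + 5
11: 9771683 = 11·888334 + 9
13: 9771683 = 13·751667 + 12
17: 9771683 = 17·574804 + 15
19: 9771683 = 19·514299 + 2
23: 9771683 = 23·424855 + 18
29: 9771683 = 29·336954 + 17
31: 9771683 = 31·315215 + 18
37: 9771683 = 37·264099 + 20
41: 9771683 = 41·238333 + 30
43: 9771683 = 43·227248 + 19
47: 9771683 = 47·207908 + 7
53: 9771683 = 53·184371 + 20
59: 9771683 = 59·165621 + 44
61: 9771683 = 61·160191 + 32
67: 9771683 = 67·145846 + 1
71: 9771683 = 71·137629 + 24
73: 9771683 = 73·133858 + 49
79: 9771683 = 79·123692 + 15
83: 9771683 = 83·117731 + 10
89: 9771683 = 89·109794 + 17
97: 9771683 = 97·100739

97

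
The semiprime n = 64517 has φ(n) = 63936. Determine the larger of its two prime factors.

433

φ(n) = (p−1)(q−1) = n − (p+q) + 1, so p + q = 64517 − 63936 + 1 = 582.
p and q are the roots of t² − 582t + 64517 = 0.
Discriminant: 582² − 4·64517 = 338724 − 258068 = 80656; √80656 = 284.
q = (582 − 284)/2 = 149, p = (582 + 284)/2 = 433.
Check: 149 · 433 = 64517.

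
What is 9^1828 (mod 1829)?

9^1 ≡ 9 (mod 1829)
9^2 ≡ 9^2 = 81 ≡ 81 (mod 1829)
9^4 ≡ 81^2 = 6561 ≡ 1074 (mod 1829)
9^8 ≡ 1074^2 = 1153476 ≡ 1206 (mod 1829)
9^16 ≡ 1206^2 = 1454436 ≡ 381 (mod 1829)
9^32 ≡ 381^2 = 145161 ≡ 670 (mod 1829)
9^64 ≡ 670^2 = 448900 ≡ 795 (mod 1829)
9^128 ≡ 795^2 = 632025 ≡ 1020 (mod 1829)
9^256 ≡ 1020^2 = 1040400 ≡ 1528 (mod 1829)
9^512 ≡ 1528^2 = 2334784 ≡ 980 (mod 1829)
9^1024 ≡ 980^2 = 960400 ≡ 175 (mod 1829)
1828 = 1024 + 512 + 256 + 32 + 4 in binary powers of 2.
So 9^1828 ≡ 175 · 980 · 1528 · 670 · 1074 ≡ 1661 (mod 1829).
Since 1661 ≠ 1, base 9 is a Fermat witness: 1829 is composite.

1661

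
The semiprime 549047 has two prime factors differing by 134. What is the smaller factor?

Since p = q + 134, we have 549047 = q(q + 134), so q² + 134q − 549047 = 0.
Discriminant: 134² + 4·549047 = 17956 + 2196188 = 2214144; √2214144 = 1488.
q = (−134 + 1488)/2 = 677, and p = q + 134 = 811.
Check: 677 · 811 = 549047.

677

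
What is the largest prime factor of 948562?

948562 = 2 · 474281
474281 = 73 · 6497
6497 = 73 · 89
89 is prime.
So 948562 = 2 · 73^2 · 89; the largest prime factor is 89.

89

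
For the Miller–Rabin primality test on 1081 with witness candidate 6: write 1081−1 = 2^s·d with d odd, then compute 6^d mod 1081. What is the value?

653

1081 − 1 = 1080 = 2^3 · 135, so d = 135.
6^1 ≡ 6 (mod 1081)
6^2 ≡ 6^2 = 36 ≡ 36 (mod 1081)
6^4 ≡ 36^2 = 1296 ≡ 215 (mod 1081)
6^8 ≡ 215^2 = 46225 ≡ 823 (mod 1081)
6^16 ≡ 823^2 = 677329 ≡ 623 (mod 1081)
6^32 ≡ 623^2 = 388129 ≡ 50 (mod 1081)
6^64 ≡ 50^2 = 2500 ≡ 338 (mod 1081)
6^128 ≡ 338^2 = 114244 ≡ 739 (mod 1081)
135 = 128 + 4 + 2 + 1 in binary powers of 2.
So 6^135 ≡ 739 · 215 · 36 · 6 ≡ 653 (mod 1081).
Squaring chain: 653 → 495 → 719; never reaches −1, so base 6 is a Miller–Rabin witness that 1081 is composite.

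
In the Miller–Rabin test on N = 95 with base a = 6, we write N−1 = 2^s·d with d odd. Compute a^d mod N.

36

95 − 1 = 94 = 2^1 · 47, so d = 47.
6^1 ≡ 6 (mod 95)
6^2 ≡ 6^2 = 36 ≡ 36 (mod 95)
6^4 ≡ 36^2 = 1296 ≡ 61 (mod 95)
6^8 ≡ 61^2 = 3721 ≡ 16 (mod 95)
6^16 ≡ 16^2 = 256 ≡ 66 (mod 95)
6^32 ≡ 66^2 = 4356 ≡ 81 (mod 95)
47 = 32 + 8 + 4 + 2 + 1 in binary powers of 2.
So 6^47 ≡ 81 · 16 · 61 · 36 · 6 ≡ 36 (mod 95).
Squaring chain: 36; never reaches −1, so base 6 is a Miller–Rabin witness that 95 is composite.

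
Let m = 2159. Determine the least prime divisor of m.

17

2159 is odd.
Digit sum 17, not divisible by 3.
Ends in 9: not divisible by 5.
7: 2159 = 7·308 + 3
11: 2159 = 11·196 + 3
13: 2159 = 13·166 + 1
17: 2159 = 17·127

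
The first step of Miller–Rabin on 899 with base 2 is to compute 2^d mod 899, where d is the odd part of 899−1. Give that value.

899 − 1 = 898 = 2^1 · 449, so d = 449.
2^1 ≡ 2 (mod 899)
2^2 ≡ 2^2 = 4 ≡ 4 (mod 899)
2^4 ≡ 4^2 = 16 ≡ 16 (mod 899)
2^8 ≡ 16^2 = 256 ≡ 256 (mod 899)
2^16 ≡ 256^2 = 65536 ≡ 808 (mod 899)
2^32 ≡ 808^2 = 652864 ≡ 190 (mod 899)
2^64 ≡ 190^2 = 36100 ≡ 140 (mod 899)
2^128 ≡ 140^2 = 19600 ≡ 721 (mod 899)
2^256 ≡ 721^2 = 519841 ≡ 219 (mod 899)
449 = 256 + 128 + 64 + 1 in binary powers of 2.
So 2^449 ≡ 219 · 721 · 140 · 2 ≡ 698 (mod 899).
Squaring chain: 698; never reaches −1, so base 2 is a Miller–Rabin witness that 899 is composite.

698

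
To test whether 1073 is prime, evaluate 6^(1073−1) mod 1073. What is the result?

6^1 ≡ 6 (mod 1073)
6^2 ≡ 6^2 = 36 ≡ 36 (mod 1073)
6^4 ≡ 36^2 = 1296 ≡ 223 (mod 1073)
6^8 ≡ 223^2 = 49729 ≡ 371 (mod 1073)
6^16 ≡ 371^2 = 137641 ≡ 297 (mod 1073)
6^32 ≡ 297^2 = 88209 ≡ 223 (mod 1073)
6^64 ≡ 223^2 = 49729 ≡ 371 (mod 1073)
6^128 ≡ 371^2 = 137641 ≡ 297 (mod 1073)
6^256 ≡ 297^2 = 88209 ≡ 223 (mod 1073)
6^512 ≡ 223^2 = 49729 ≡ 371 (mod 1073)
6^1024 ≡ 371^2 = 137641 ≡ 297 (mod 1073)
1072 = 1024 + 32 + 16 in binary powers of 2.
So 6^1072 ≡ 297 · 223 · 297 ≡ 371 (mod 1073).
Since 371 ≠ 1, base 6 is a Fermat witness: 1073 is composite.

371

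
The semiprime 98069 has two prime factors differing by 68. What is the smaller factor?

Since p = q + 68, we have 98069 = q(q + 68), so q² + 68q − 98069 = 0.
Discriminant: 68² + 4·98069 = 4624 + 392276 = 396900; √396900 = 630.
q = (−68 + 630)/2 = 281, and p = q + 68 = 349.
Check: 281 · 349 = 98069.

281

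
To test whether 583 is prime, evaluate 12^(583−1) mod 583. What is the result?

12^1 ≡ 12 (mod 583)
12^2 ≡ 12^2 = 144 ≡ 144 (mod 583)
12^4 ≡ 144^2 = 20736 ≡ 331 (mod 583)
12^8 ≡ 331^2 = 109561 ≡ 540 (mod 583)
12^16 ≡ 540^2 = 291600 ≡ 100 (mod 583)
12^32 ≡ 100^2 = 10000 ≡ 89 (mod 583)
12^64 ≡ 89^2 = 7921 ≡ 342 (mod 583)
12^128 ≡ 342^2 = 116964 ≡ 364 (mod 583)
12^256 ≡ 364^2 = 132496 ≡ 155 (mod 583)
12^512 ≡ 155^2 = 24025 ≡ 122 (mod 583)
582 = 512 + 64 + 4 + 2 in binary powers of 2.
So 12^582 ≡ 122 · 342 · 331 · 144 ≡ 221 (mod 583).
Since 221 ≠ 1, base 12 is a Fermat witness: 583 is composite.

221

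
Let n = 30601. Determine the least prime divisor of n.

71

30601 is odd.
Digit sum 10, not divisible by 3.
Ends in 1: not divisible by 5.
7: 30601 = 7·4371 + 4
11: 30601 = 11·2781 + 10
13: 30601 = 13·2353 + 12
17: 30601 = 17·1800 + 1
19: 30601 = 19·1610 + 11
23: 30601 = 23·1330 + 11
29: 30601 = 29·1055 + 6
31: 30601 = 31·987 + 4
37: 30601 = 37·827 + 2
41: 30601 = 41·746 + 15
43: 30601 = 43·711 + 28
47: 30601 = 47·651 + 4
53: 30601 = 53·577 + 20
59: 30601 = 59·518 + 39
61: 30601 = 61·501 + 40
67: 30601 = 67·456 + 49
71: 30601 = 71·431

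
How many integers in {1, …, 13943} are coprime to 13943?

13680

Factor: 13943 = 73 · 191.
φ(13943) = (73−1) · (191−1) = 72 · 190 = 13680.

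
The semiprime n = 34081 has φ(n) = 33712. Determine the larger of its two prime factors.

197

φ(n) = (p−1)(q−1) = n − (p+q) + 1, so p + q = 34081 − 33712 + 1 = 370.
p and q are the roots of t² − 370t + 34081 = 0.
Discriminant: 370² − 4·34081 = 136900 − 136324 = 576; √576 = 24.
q = (370 − 24)/2 = 173, p = (370 + 24)/2 = 197.
Check: 173 · 197 = 34081.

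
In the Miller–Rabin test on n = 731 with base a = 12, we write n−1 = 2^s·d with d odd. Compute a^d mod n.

201

731 − 1 = 730 = 2^1 · 365, so d = 365.
12^1 ≡ 12 (mod 731)
12^2 ≡ 12^2 = 144 ≡ 144 (mod 731)
12^4 ≡ 144^2 = 20736 ≡ 268 (mod 731)
12^8 ≡ 268^2 = 71824 ≡ 186 (mod 731)
12^16 ≡ 186^2 = 34596 ≡ 239 (mod 731)
12^32 ≡ 239^2 = 57121 ≡ 103 (mod 731)
12^64 ≡ 103^2 = 10609 ≡ 375 (mod 731)
12^128 ≡ 375^2 = 140625 ≡ 273 (mod 731)
12^256 ≡ 273^2 = 74529 ≡ 698 (mod 731)
365 = 256 + 64 + 32 + 8 + 4 + 1 in binary powers of 2.
So 12^365 ≡ 698 · 375 · 103 · 186 · 268 · 12 ≡ 201 (mod 731).
Squaring chain: 201; never reaches −1, so base 12 is a Miller–Rabin witness that 731 is composite.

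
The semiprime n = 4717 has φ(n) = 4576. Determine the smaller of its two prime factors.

φ(n) = (p−1)(q−1) = n − (p+q) + 1, so p + q = 4717 − 4576 + 1 = 142.
p and q are the roots of t² − 142t + 4717 = 0.
Discriminant: 142² − 4·4717 = 20164 − 18868 = 1296; √1296 = 36.
q = (142 − 36)/2 = 53, p = (142 + 36)/2 = 89.
Check: 53 · 89 = 4717.

53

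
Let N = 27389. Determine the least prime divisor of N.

61

27389 is odd.
Digit sum 29, not divisible by 3.
Ends in 9: not divisible by 5.
7: 27389 = 7·3912 + 5
11: 27389 = 11·2489 + 10
13: 27389 = 13·2106 + 11
17: 27389 = 17·1611 + 2
19: 27389 = 19·1441 + 10
23: 27389 = 23·1190 + 19
29: 27389 = 29·944 + 13
31: 27389 = 31·883 + 16
37: 27389 = 37·740 + 9
41: 27389 = 41·668 + 1
43: 27389 = 43·636 + 41
47: 27389 = 47·582 + 35
53: 27389 = 53·516 + 41
59: 27389 = 59·464 + 13
61: 27389 = 61·449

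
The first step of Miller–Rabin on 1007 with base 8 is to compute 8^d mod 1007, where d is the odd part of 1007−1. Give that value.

373

1007 − 1 = 1006 = 2^1 · 503, so d = 503.
8^1 ≡ 8 (mod 1007)
8^2 ≡ 8^2 = 64 ≡ 64 (mod 1007)
8^4 ≡ 64^2 = 4096 ≡ 68 (mod 1007)
8^8 ≡ 68^2 = 4624 ≡ 596 (mod 1007)
8^16 ≡ 596^2 = 355216 ≡ 752 (mod 1007)
8^32 ≡ 752^2 = 565504 ≡ 577 (mod 1007)
8^64 ≡ 577^2 = 332929 ≡ 619 (mod 1007)
8^128 ≡ 619^2 = 383161 ≡ 501 (mod 1007)
8^256 ≡ 501^2 = 251001 ≡ 258 (mod 1007)
503 = 256 + 128 + 64 + 32 + 16 + 4 + 2 + 1 in binary powers of 2.
So 8^503 ≡ 258 · 501 · 619 · 577 · 752 · 68 · 64 · 8 ≡ 373 (mod 1007).
Squaring chain: 373; never reaches −1, so base 8 is a Miller–Rabin witness that 1007 is composite.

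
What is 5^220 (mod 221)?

157

5^1 ≡ 5 (mod 221)
5^2 ≡ 5^2 = 25 ≡ 25 (mod 221)
5^4 ≡ 25^2 = 625 ≡ 183 (mod 221)
5^8 ≡ 183^2 = 33489 ≡ 118 (mod 221)
5^16 ≡ 118^2 = 13924 ≡ 1 (mod 221)
5^32 ≡ 1^2 = 1 ≡ 1 (mod 221)
5^64 ≡ 1^2 = 1 ≡ 1 (mod 221)
5^128 ≡ 1^2 = 1 ≡ 1 (mod 221)
220 = 128 + 64 + 16 + 8 + 4 in binary powers of 2.
So 5^220 ≡ 1 · 1 · 1 · 118 · 183 ≡ 157 (mod 221).
Since 157 ≠ 1, base 5 is a Fermat witness: 221 is composite.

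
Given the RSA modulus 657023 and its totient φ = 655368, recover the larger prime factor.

φ(n) = (p−1)(q−1) = n − (p+q) + 1, so p + q = 657023 − 655368 + 1 = 1656.
p and q are the roots of t² − 1656t + 657023 = 0.
Discriminant: 1656² − 4·657023 = 2742336 − 2628092 = 114244; √114244 = 338.
q = (1656 − 338)/2 = 659, p = (1656 + 338)/2 = 997.
Check: 659 · 997 = 657023.

997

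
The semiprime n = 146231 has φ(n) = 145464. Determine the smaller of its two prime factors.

349

φ(n) = (p−1)(q−1) = n − (p+q) + 1, so p + q = 146231 − 145464 + 1 = 768.
p and q are the roots of t² − 768t + 146231 = 0.
Discriminant: 768² − 4·146231 = 589824 − 584924 = 4900; √4900 = 70.
q = (768 − 70)/2 = 349, p = (768 + 70)/2 = 419.
Check: 349 · 419 = 146231.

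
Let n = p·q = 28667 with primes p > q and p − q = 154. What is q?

Since p = q + 154, we have 28667 = q(q + 154), so q² + 154q − 28667 = 0.
Discriminant: 154² + 4·28667 = 23716 + 114668 = 138384; √138384 = 372.
q = (−154 + 372)/2 = 109, and p = q + 154 = 263.
Check: 109 · 263 = 28667.

109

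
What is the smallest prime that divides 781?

781 is odd.
Digit sum 16, not divisible by 3.
Ends in 1: not divisible by 5.
7: 781 = 7·111 + 4
11: 781 = 11·71

11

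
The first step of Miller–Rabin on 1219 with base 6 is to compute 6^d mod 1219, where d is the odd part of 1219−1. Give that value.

1219 − 1 = 1218 = 2^1 · 609, so d = 609.
6^1 ≡ 6 (mod 1219)
6^2 ≡ 6^2 = 36 ≡ 36 (mod 1219)
6^4 ≡ 36^2 = 1296 ≡ 77 (mod 1219)
6^8 ≡ 77^2 = 5929 ≡ 1053 (mod 1219)
6^16 ≡ 1053^2 = 1108809 ≡ 738 (mod 1219)
6^32 ≡ 738^2 = 544644 ≡ 970 (mod 1219)
6^64 ≡ 970^2 = 940900 ≡ 1051 (mod 1219)
6^128 ≡ 1051^2 = 1104601 ≡ 187 (mod 1219)
6^256 ≡ 187^2 = 34969 ≡ 837 (mod 1219)
6^512 ≡ 837^2 = 700569 ≡ 863 (mod 1219)
609 = 512 + 64 + 32 + 1 in binary powers of 2.
So 6^609 ≡ 863 · 1051 · 970 · 6 ≡ 767 (mod 1219).
Squaring chain: 767; never reaches −1, so base 6 is a Miller–Rabin witness that 1219 is composite.

767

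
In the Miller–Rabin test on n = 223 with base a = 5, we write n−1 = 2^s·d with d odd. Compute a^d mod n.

223 − 1 = 222 = 2^1 · 111, so d = 111.
5^1 ≡ 5 (mod 223)
5^2 ≡ 5^2 = 25 ≡ 25 (mod 223)
5^4 ≡ 25^2 = 625 ≡ 179 (mod 223)
5^8 ≡ 179^2 = 32041 ≡ 152 (mod 223)
5^16 ≡ 152^2 = 23104 ≡ 135 (mod 223)
5^32 ≡ 135^2 = 18225 ≡ 162 (mod 223)
5^64 ≡ 162^2 = 26244 ≡ 153 (mod 223)
111 = 64 + 32 + 8 + 4 + 2 + 1 in binary powers of 2.
So 5^111 ≡ 153 · 162 · 152 · 179 · 25 · 5 ≡ 222 (mod 223).
Since 5^d ≡ 222 (mod 223), base 5 does not prove 223 composite.

222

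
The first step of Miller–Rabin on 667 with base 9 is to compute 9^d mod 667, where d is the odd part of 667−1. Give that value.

667 − 1 = 666 = 2^1 · 333, so d = 333.
9^1 ≡ 9 (mod 667)
9^2 ≡ 9^2 = 81 ≡ 81 (mod 667)
9^4 ≡ 81^2 = 6561 ≡ 558 (mod 667)
9^8 ≡ 558^2 = 311364 ≡ 542 (mod 667)
9^16 ≡ 542^2 = 293764 ≡ 284 (mod 667)
9^32 ≡ 284^2 = 80656 ≡ 616 (mod 667)
9^64 ≡ 616^2 = 379456 ≡ 600 (mod 667)
9^128 ≡ 600^2 = 360000 ≡ 487 (mod 667)
9^256 ≡ 487^2 = 237169 ≡ 384 (mod 667)
333 = 256 + 64 + 8 + 4 + 1 in binary powers of 2.
So 9^333 ≡ 384 · 600 · 542 · 558 · 9 ≡ 660 (mod 667).
Squaring chain: 660; never reaches −1, so base 9 is a Miller–Rabin witness that 667 is composite.

660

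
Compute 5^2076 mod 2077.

5^1 ≡ 5 (mod 2077)
5^2 ≡ 5^2 = 25 ≡ 25 (mod 2077)
5^4 ≡ 25^2 = 625 ≡ 625 (mod 2077)
5^8 ≡ 625^2 = 390625 ≡ 149 (mod 2077)
5^16 ≡ 149^2 = 22201 ≡ 1431 (mod 2077)
5^32 ≡ 1431^2 = 2047761 ≡ 1916 (mod 2077)
5^64 ≡ 1916^2 = 3671056 ≡ 997 (mod 2077)
5^128 ≡ 997^2 = 994009 ≡ 1203 (mod 2077)
5^256 ≡ 1203^2 = 1447209 ≡ 1617 (mod 2077)
5^512 ≡ 1617^2 = 2614689 ≡ 1823 (mod 2077)
5^1024 ≡ 1823^2 = 3323329 ≡ 129 (mod 2077)
5^2048 ≡ 129^2 = 16641 ≡ 25 (mod 2077)
2076 = 2048 + 16 + 8 + 4 in binary powers of 2.
So 5^2076 ≡ 25 · 1431 · 149 · 625 ≡ 1489 (mod 2077).
Since 1489 ≠ 1, base 5 is a Fermat witness: 2077 is composite.

1489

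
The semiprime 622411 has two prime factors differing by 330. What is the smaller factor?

Since p = q + 330, we have 622411 = q(q + 330), so q² + 330q − 622411 = 0.
Discriminant: 330² + 4·622411 = 108900 + 2489644 = 2598544; √2598544 = 1612.
q = (−330 + 1612)/2 = 641, and p = q + 330 = 971.
Check: 641 · 971 = 622411.

641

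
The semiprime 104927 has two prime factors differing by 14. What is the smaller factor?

317

Since p = q + 14, we have 104927 = q(q + 14), so q² + 14q − 104927 = 0.
Discriminant: 14² + 4·104927 = 196 + 419708 = 419904; √419904 = 648.
q = (−14 + 648)/2 = 317, and p = q + 14 = 331.
Check: 317 · 331 = 104927.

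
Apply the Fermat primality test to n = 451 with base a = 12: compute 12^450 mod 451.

12^1 ≡ 12 (mod 451)
12^2 ≡ 12^2 = 144 ≡ 144 (mod 451)
12^4 ≡ 144^2 = 20736 ≡ 441 (mod 451)
12^8 ≡ 441^2 = 194481 ≡ 100 (mod 451)
12^16 ≡ 100^2 = 10000 ≡ 78 (mod 451)
12^32 ≡ 78^2 = 6084 ≡ 221 (mod 451)
12^64 ≡ 221^2 = 48841 ≡ 133 (mod 451)
12^128 ≡ 133^2 = 17689 ≡ 100 (mod 451)
12^256 ≡ 100^2 = 10000 ≡ 78 (mod 451)
450 = 256 + 128 + 64 + 2 in binary powers of 2.
So 12^450 ≡ 78 · 100 · 133 · 144 ≡ 419 (mod 451).
Since 419 ≠ 1, base 12 is a Fermat witness: 451 is composite.

419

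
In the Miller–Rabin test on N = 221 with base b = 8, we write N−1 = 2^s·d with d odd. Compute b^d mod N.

221 − 1 = 220 = 2^2 · 55, so d = 55.
8^1 ≡ 8 (mod 221)
8^2 ≡ 8^2 = 64 ≡ 64 (mod 221)
8^4 ≡ 64^2 = 4096 ≡ 118 (mod 221)
8^8 ≡ 118^2 = 13924 ≡ 1 (mod 221)
8^16 ≡ 1^2 = 1 ≡ 1 (mod 221)
8^32 ≡ 1^2 = 1 ≡ 1 (mod 221)
55 = 32 + 16 + 4 + 2 + 1 in binary powers of 2.
So 8^55 ≡ 1 · 1 · 118 · 64 · 8 ≡ 83 (mod 221).
Squaring chain: 83 → 38; never reaches −1, so base 8 is a Miller–Rabin witness that 221 is composite.

83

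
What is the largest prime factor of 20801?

20801 = 11 · 1891
1891 = 31 · 61
61 is prime.
So 20801 = 11 · 31 · 61; the largest prime factor is 61.

61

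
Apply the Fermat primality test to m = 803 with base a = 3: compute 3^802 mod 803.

284

3^1 ≡ 3 (mod 803)
3^2 ≡ 3^2 = 9 ≡ 9 (mod 803)
3^4 ≡ 9^2 = 81 ≡ 81 (mod 803)
3^8 ≡ 81^2 = 6561 ≡ 137 (mod 803)
3^16 ≡ 137^2 = 18769 ≡ 300 (mod 803)
3^32 ≡ 300^2 = 90000 ≡ 64 (mod 803)
3^64 ≡ 64^2 = 4096 ≡ 81 (mod 803)
3^128 ≡ 81^2 = 6561 ≡ 137 (mod 803)
3^256 ≡ 137^2 = 18769 ≡ 300 (mod 803)
3^512 ≡ 300^2 = 90000 ≡ 64 (mod 803)
802 = 512 + 256 + 32 + 2 in binary powers of 2.
So 3^802 ≡ 64 · 300 · 64 · 9 ≡ 284 (mod 803).
Since 284 ≠ 1, base 3 is a Fermat witness: 803 is composite.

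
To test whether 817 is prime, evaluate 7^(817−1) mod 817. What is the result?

1

7^1 ≡ 7 (mod 817)
7^2 ≡ 7^2 = 49 ≡ 49 (mod 817)
7^4 ≡ 49^2 = 2401 ≡ 767 (mod 817)
7^8 ≡ 767^2 = 588289 ≡ 49 (mod 817)
7^16 ≡ 49^2 = 2401 ≡ 767 (mod 817)
7^32 ≡ 767^2 = 588289 ≡ 49 (mod 817)
7^64 ≡ 49^2 = 2401 ≡ 767 (mod 817)
7^128 ≡ 767^2 = 588289 ≡ 49 (mod 817)
7^256 ≡ 49^2 = 2401 ≡ 767 (mod 817)
7^512 ≡ 767^2 = 588289 ≡ 49 (mod 817)
816 = 512 + 256 + 32 + 16 in binary powers of 2.
So 7^816 ≡ 49 · 767 · 49 · 767 ≡ 1 (mod 817).
Since the result is 1, base 7 gives no evidence that 817 is composite.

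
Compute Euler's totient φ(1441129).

1401216

Factor: 1441129 = 83 · 97 · 179.
φ(1441129) = (83−1) · (97−1) · (179−1) = 82 · 96 · 178 = 1401216.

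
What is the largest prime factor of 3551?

3551 = 53 · 67
67 is prime.
So 3551 = 53 · 67; the largest prime factor is 67.

67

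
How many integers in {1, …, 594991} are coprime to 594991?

Factor: 594991 = 43 · 101 · 137.
φ(594991) = (43−1) · (101−1) · (137−1) = 42 · 100 · 136 = 571200.

571200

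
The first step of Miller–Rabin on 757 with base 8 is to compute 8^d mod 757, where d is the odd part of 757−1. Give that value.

757 − 1 = 756 = 2^2 · 189, so d = 189.
8^1 ≡ 8 (mod 757)
8^2 ≡ 8^2 = 64 ≡ 64 (mod 757)
8^4 ≡ 64^2 = 4096 ≡ 311 (mod 757)
8^8 ≡ 311^2 = 96721 ≡ 582 (mod 757)
8^16 ≡ 582^2 = 338724 ≡ 345 (mod 757)
8^32 ≡ 345^2 = 119025 ≡ 176 (mod 757)
8^64 ≡ 176^2 = 30976 ≡ 696 (mod 757)
8^128 ≡ 696^2 = 484416 ≡ 693 (mod 757)
189 = 128 + 32 + 16 + 8 + 4 + 1 in binary powers of 2.
So 8^189 ≡ 693 · 176 · 345 · 582 · 311 · 8 ≡ 670 (mod 757).
Squaring chain: 670 → 756; reaches −1, so base 8 does not prove 757 composite.

670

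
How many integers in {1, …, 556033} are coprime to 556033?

532224

Factor: 556033 = 43 · 67 · 193.
φ(556033) = (43−1) · (67−1) · (193−1) = 42 · 66 · 192 = 532224.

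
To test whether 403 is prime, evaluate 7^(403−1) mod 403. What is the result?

233

7^1 ≡ 7 (mod 403)
7^2 ≡ 7^2 = 49 ≡ 49 (mod 403)
7^4 ≡ 49^2 = 2401 ≡ 386 (mod 403)
7^8 ≡ 386^2 = 148996 ≡ 289 (mod 403)
7^16 ≡ 289^2 = 83521 ≡ 100 (mod 403)
7^32 ≡ 100^2 = 10000 ≡ 328 (mod 403)
7^64 ≡ 328^2 = 107584 ≡ 386 (mod 403)
7^128 ≡ 386^2 = 148996 ≡ 289 (mod 403)
7^256 ≡ 289^2 = 83521 ≡ 100 (mod 403)
402 = 256 + 128 + 16 + 2 in binary powers of 2.
So 7^402 ≡ 100 · 289 · 100 · 49 ≡ 233 (mod 403).
Since 233 ≠ 1, base 7 is a Fermat witness: 403 is composite.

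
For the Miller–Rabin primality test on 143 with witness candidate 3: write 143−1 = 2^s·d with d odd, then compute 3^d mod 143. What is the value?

113

143 − 1 = 142 = 2^1 · 71, so d = 71.
3^1 ≡ 3 (mod 143)
3^2 ≡ 3^2 = 9 ≡ 9 (mod 143)
3^4 ≡ 9^2 = 81 ≡ 81 (mod 143)
3^8 ≡ 81^2 = 6561 ≡ 126 (mod 143)
3^16 ≡ 126^2 = 15876 ≡ 3 (mod 143)
3^32 ≡ 3^2 = 9 ≡ 9 (mod 143)
3^64 ≡ 9^2 = 81 ≡ 81 (mod 143)
71 = 64 + 4 + 2 + 1 in binary powers of 2.
So 3^71 ≡ 81 · 81 · 9 · 3 ≡ 113 (mod 143).
Squaring chain: 113; never reaches −1, so base 3 is a Miller–Rabin witness that 143 is composite.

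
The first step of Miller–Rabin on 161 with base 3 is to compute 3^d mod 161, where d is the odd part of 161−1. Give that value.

161 − 1 = 160 = 2^5 · 5, so d = 5.
3^1 ≡ 3 (mod 161)
3^2 ≡ 3^2 = 9 ≡ 9 (mod 161)
3^4 ≡ 9^2 = 81 ≡ 81 (mod 161)
5 = 4 + 1 in binary powers of 2.
So 3^5 ≡ 81 · 3 ≡ 82 (mod 161).
Squaring chain: 82 → 123 → 156 → 25 → 142; never reaches −1, so base 3 is a Miller–Rabin witness that 161 is composite.

82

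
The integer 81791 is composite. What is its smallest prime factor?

89

81791 is odd.
Digit sum 26, not divisible by 3.
Ends in 1: not divisible by 5.
7: 81791 = 7·11684 + 3
11: 81791 = 11·7435 + 6
13: 81791 = 13·6291 + 8
17: 81791 = 17·4811 + 4
19: 81791 = 19·4304 + 15
23: 81791 = 23·3556 + 3
29: 81791 = 29·2820 + 11
31: 81791 = 31·2638 + 13
37: 81791 = 37·2210 + 21
41: 81791 = 41·1994 + 37
43: 81791 = 43·1902 + 5
47: 81791 = 47·1740 + 11
53: 81791 = 53·1543 + 12
59: 81791 = 59·1386 + 17
61: 81791 = 61·1340 + 51
67: 81791 = 67·1220 + 51
71: 81791 = 71·1151 + 70
73: 81791 = 73·1120 + 31
79: 81791 = 79·1035 + 26
83: 81791 = 83·985 + 36
89: 81791 = 89·919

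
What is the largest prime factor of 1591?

1591 = 37 · 43
43 is prime.
So 1591 = 37 · 43; the largest prime factor is 43.

43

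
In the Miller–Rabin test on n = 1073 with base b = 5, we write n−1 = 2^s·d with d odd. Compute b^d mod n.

912

1073 − 1 = 1072 = 2^4 · 67, so d = 67.
5^1 ≡ 5 (mod 1073)
5^2 ≡ 5^2 = 25 ≡ 25 (mod 1073)
5^4 ≡ 25^2 = 625 ≡ 625 (mod 1073)
5^8 ≡ 625^2 = 390625 ≡ 53 (mod 1073)
5^16 ≡ 53^2 = 2809 ≡ 663 (mod 1073)
5^32 ≡ 663^2 = 439569 ≡ 712 (mod 1073)
5^64 ≡ 712^2 = 506944 ≡ 488 (mod 1073)
67 = 64 + 2 + 1 in binary powers of 2.
So 5^67 ≡ 488 · 25 · 5 ≡ 912 (mod 1073).
Squaring chain: 912 → 169 → 663 → 712; never reaches −1, so base 5 is a Miller–Rabin witness that 1073 is composite.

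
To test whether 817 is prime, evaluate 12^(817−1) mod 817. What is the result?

12^1 ≡ 12 (mod 817)
12^2 ≡ 12^2 = 144 ≡ 144 (mod 817)
12^4 ≡ 144^2 = 20736 ≡ 311 (mod 817)
12^8 ≡ 311^2 = 96721 ≡ 315 (mod 817)
12^16 ≡ 315^2 = 99225 ≡ 368 (mod 817)
12^32 ≡ 368^2 = 135424 ≡ 619 (mod 817)
12^64 ≡ 619^2 = 383161 ≡ 805 (mod 817)
12^128 ≡ 805^2 = 648025 ≡ 144 (mod 817)
12^256 ≡ 144^2 = 20736 ≡ 311 (mod 817)
12^512 ≡ 311^2 = 96721 ≡ 315 (mod 817)
816 = 512 + 256 + 32 + 16 in binary powers of 2.
So 12^816 ≡ 315 · 311 · 619 · 368 ≡ 704 (mod 817).
Since 704 ≠ 1, base 12 is a Fermat witness: 817 is composite.

704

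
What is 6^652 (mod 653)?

1

6^1 ≡ 6 (mod 653)
6^2 ≡ 6^2 = 36 ≡ 36 (mod 653)
6^4 ≡ 36^2 = 1296 ≡ 643 (mod 653)
6^8 ≡ 643^2 = 413449 ≡ 100 (mod 653)
6^16 ≡ 100^2 = 10000 ≡ 205 (mod 653)
6^32 ≡ 205^2 = 42025 ≡ 233 (mod 653)
6^64 ≡ 233^2 = 54289 ≡ 90 (mod 653)
6^128 ≡ 90^2 = 8100 ≡ 264 (mod 653)
6^256 ≡ 264^2 = 69696 ≡ 478 (mod 653)
6^512 ≡ 478^2 = 228484 ≡ 587 (mod 653)
652 = 512 + 128 + 8 + 4 in binary powers of 2.
So 6^652 ≡ 587 · 264 · 100 · 643 ≡ 1 (mod 653).
Since the result is 1, base 6 gives no evidence that 653 is composite.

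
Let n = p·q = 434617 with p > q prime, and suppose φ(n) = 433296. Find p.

709

φ(n) = (p−1)(q−1) = n − (p+q) + 1, so p + q = 434617 − 433296 + 1 = 1322.
p and q are the roots of t² − 1322t + 434617 = 0.
Discriminant: 1322² − 4·434617 = 1747684 − 1738468 = 9216; √9216 = 96.
q = (1322 − 96)/2 = 613, p = (1322 + 96)/2 = 709.
Check: 613 · 709 = 434617.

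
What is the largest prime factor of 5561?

83

5561 = 67 · 83
83 is prime.
So 5561 = 67 · 83; the largest prime factor is 83.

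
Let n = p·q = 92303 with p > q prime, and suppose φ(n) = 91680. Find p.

φ(n) = (p−1)(q−1) = n − (p+q) + 1, so p + q = 92303 − 91680 + 1 = 624.
p and q are the roots of t² − 624t + 92303 = 0.
Discriminant: 624² − 4·92303 = 389376 − 369212 = 20164; √20164 = 142.
q = (624 − 142)/2 = 241, p = (624 + 142)/2 = 383.
Check: 241 · 383 = 92303.

383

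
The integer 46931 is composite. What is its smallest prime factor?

71

46931 is odd.
Digit sum 23, not divisible by 3.
Ends in 1: not divisible by 5.
7: 46931 = 7·6704 + 3
11: 46931 = 11·4266 + 5
13: 46931 = 13·3610 + 1
17: 46931 = 17·2760 + 11
19: 46931 = 19·2470 + 1
23: 46931 = 23·2040 + 11
29: 46931 = 29·1618 + 9
31: 46931 = 31·1513 + 28
37: 46931 = 37·1268 + 15
41: 46931 = 41·1144 + 27
43: 46931 = 43·1091 + 18
47: 46931 = 47·998 + 25
53: 46931 = 53·885 + 26
59: 46931 = 59·795 + 26
61: 46931 = 61·769 + 22
67: 46931 = 67·700 + 31
71: 46931 = 71·661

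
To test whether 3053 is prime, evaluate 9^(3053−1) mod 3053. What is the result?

1971

9^1 ≡ 9 (mod 3053)
9^2 ≡ 9^2 = 81 ≡ 81 (mod 3053)
9^4 ≡ 81^2 = 6561 ≡ 455 (mod 3053)
9^8 ≡ 455^2 = 207025 ≡ 2474 (mod 3053)
9^16 ≡ 2474^2 = 6120676 ≡ 2464 (mod 3053)
9^32 ≡ 2464^2 = 6071296 ≡ 1932 (mod 3053)
9^64 ≡ 1932^2 = 3732624 ≡ 1858 (mod 3053)
9^128 ≡ 1858^2 = 3452164 ≡ 2274 (mod 3053)
9^256 ≡ 2274^2 = 5171076 ≡ 2347 (mod 3053)
9^512 ≡ 2347^2 = 5508409 ≡ 797 (mod 3053)
9^1024 ≡ 797^2 = 635209 ≡ 185 (mod 3053)
9^2048 ≡ 185^2 = 34225 ≡ 642 (mod 3053)
3052 = 2048 + 512 + 256 + 128 + 64 + 32 + 8 + 4 in binary powers of 2.
So 9^3052 ≡ 642 · 797 · 2347 · 2274 · 1858 · 1932 · 2474 · 455 ≡ 1971 (mod 3053).
Since 1971 ≠ 1, base 9 is a Fermat witness: 3053 is composite.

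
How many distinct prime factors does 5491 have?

5491 = 17^2 · 19
5491 = 17^2 · 19, which has 2 distinct prime factors.

2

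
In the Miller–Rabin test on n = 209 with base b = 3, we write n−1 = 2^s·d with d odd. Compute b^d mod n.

209 − 1 = 208 = 2^4 · 13, so d = 13.
3^1 ≡ 3 (mod 209)
3^2 ≡ 3^2 = 9 ≡ 9 (mod 209)
3^4 ≡ 9^2 = 81 ≡ 81 (mod 209)
3^8 ≡ 81^2 = 6561 ≡ 82 (mod 209)
13 = 8 + 4 + 1 in binary powers of 2.
So 3^13 ≡ 82 · 81 · 3 ≡ 71 (mod 209).
Squaring chain: 71 → 25 → 207 → 4; never reaches −1, so base 3 is a Miller–Rabin witness that 209 is composite.

71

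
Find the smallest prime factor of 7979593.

61

7979593 is odd.
Digit sum 49, not divisible by 3.
Ends in 3: not divisible by 5.
7: 7979593 = 7·1139941 + 6
11: 7979593 = 11·725417 + 6
13: 7979593 = 13·613814 + 11
17: 7979593 = 17·469387 + 14
19: 7979593 = 19·419978 + 11
23: 7979593 = 23·346938 + 19
29: 7979593 = 29·275158 + 11
31: 7979593 = 31·257406 + 7
37: 7979593 = 37·215664 + 25
41: 7979593 = 41·194624 + 9
43: 7979593 = 43·185571 + 40
47: 7979593 = 47·169778 + 27
53: 7979593 = 53·150558 + 19
59: 7979593 = 59·135247 + 20
61: 7979593 = 61·130813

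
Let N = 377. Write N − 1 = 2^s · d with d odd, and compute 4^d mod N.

377 − 1 = 376 = 2^3 · 47, so d = 47.
4^1 ≡ 4 (mod 377)
4^2 ≡ 4^2 = 16 ≡ 16 (mod 377)
4^4 ≡ 16^2 = 256 ≡ 256 (mod 377)
4^8 ≡ 256^2 = 65536 ≡ 315 (mod 377)
4^16 ≡ 315^2 = 99225 ≡ 74 (mod 377)
4^32 ≡ 74^2 = 5476 ≡ 198 (mod 377)
47 = 32 + 8 + 4 + 2 + 1 in binary powers of 2.
So 4^47 ≡ 198 · 315 · 256 · 16 · 4 ≡ 270 (mod 377).
Squaring chain: 270 → 139 → 94; never reaches −1, so base 4 is a Miller–Rabin witness that 377 is composite.

270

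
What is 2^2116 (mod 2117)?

1243

2^1 ≡ 2 (mod 2117)
2^2 ≡ 2^2 = 4 ≡ 4 (mod 2117)
2^4 ≡ 4^2 = 16 ≡ 16 (mod 2117)
2^8 ≡ 16^2 = 256 ≡ 256 (mod 2117)
2^16 ≡ 256^2 = 65536 ≡ 2026 (mod 2117)
2^32 ≡ 2026^2 = 4104676 ≡ 1930 (mod 2117)
2^64 ≡ 1930^2 = 3724900 ≡ 1097 (mod 2117)
2^128 ≡ 1097^2 = 1203409 ≡ 953 (mod 2117)
2^256 ≡ 953^2 = 908209 ≡ 16 (mod 2117)
2^512 ≡ 16^2 = 256 ≡ 256 (mod 2117)
2^1024 ≡ 256^2 = 65536 ≡ 2026 (mod 2117)
2^2048 ≡ 2026^2 = 4104676 ≡ 1930 (mod 2117)
2116 = 2048 + 64 + 4 in binary powers of 2.
So 2^2116 ≡ 1930 · 1097 · 16 ≡ 1243 (mod 2117).
Since 1243 ≠ 1, base 2 is a Fermat witness: 2117 is composite.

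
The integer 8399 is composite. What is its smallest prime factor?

8399 is odd.
Digit sum 29, not divisible by 3.
Ends in 9: not divisible by 5.
7: 8399 = 7·1199 + 6
11: 8399 = 11·763 + 6
13: 8399 = 13·646 + 1
17: 8399 = 17·494 + 1
19: 8399 = 19·442 + 1
23: 8399 = 23·365 + 4
29: 8399 = 29·289 + 18
31: 8399 = 31·270 + 29
37: 8399 = 37·227

37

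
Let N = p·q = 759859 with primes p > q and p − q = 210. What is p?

983

Since p = q + 210, we have 759859 = q(q + 210), so q² + 210q − 759859 = 0.
Discriminant: 210² + 4·759859 = 44100 + 3039436 = 3083536; √3083536 = 1756.
q = (−210 + 1756)/2 = 773, and p = q + 210 = 983.
Check: 773 · 983 = 759859.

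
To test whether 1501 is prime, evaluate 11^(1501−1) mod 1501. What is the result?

495

11^1 ≡ 11 (mod 1501)
11^2 ≡ 11^2 = 121 ≡ 121 (mod 1501)
11^4 ≡ 121^2 = 14641 ≡ 1132 (mod 1501)
11^8 ≡ 1132^2 = 1281424 ≡ 1071 (mod 1501)
11^16 ≡ 1071^2 = 1147041 ≡ 277 (mod 1501)
11^32 ≡ 277^2 = 76729 ≡ 178 (mod 1501)
11^64 ≡ 178^2 = 31684 ≡ 163 (mod 1501)
11^128 ≡ 163^2 = 26569 ≡ 1052 (mod 1501)
11^256 ≡ 1052^2 = 1106704 ≡ 467 (mod 1501)
11^512 ≡ 467^2 = 218089 ≡ 444 (mod 1501)
11^1024 ≡ 444^2 = 197136 ≡ 505 (mod 1501)
1500 = 1024 + 256 + 128 + 64 + 16 + 8 + 4 in binary powers of 2.
So 11^1500 ≡ 505 · 467 · 1052 · 163 · 277 · 1071 · 1132 ≡ 495 (mod 1501).
Since 495 ≠ 1, base 11 is a Fermat witness: 1501 is composite.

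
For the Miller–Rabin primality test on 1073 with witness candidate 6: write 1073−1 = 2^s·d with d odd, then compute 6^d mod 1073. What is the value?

1073 − 1 = 1072 = 2^4 · 67, so d = 67.
6^1 ≡ 6 (mod 1073)
6^2 ≡ 6^2 = 36 ≡ 36 (mod 1073)
6^4 ≡ 36^2 = 1296 ≡ 223 (mod 1073)
6^8 ≡ 223^2 = 49729 ≡ 371 (mod 1073)
6^16 ≡ 371^2 = 137641 ≡ 297 (mod 1073)
6^32 ≡ 297^2 = 88209 ≡ 223 (mod 1073)
6^64 ≡ 223^2 = 49729 ≡ 371 (mod 1073)
67 = 64 + 2 + 1 in binary powers of 2.
So 6^67 ≡ 371 · 36 · 6 ≡ 734 (mod 1073).
Squaring chain: 734 → 110 → 297 → 223; never reaches −1, so base 6 is a Miller–Rabin witness that 1073 is composite.

734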